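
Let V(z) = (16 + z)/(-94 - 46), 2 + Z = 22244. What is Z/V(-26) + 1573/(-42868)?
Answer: 13348579211/42868 ≈ 3.1139e+5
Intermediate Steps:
Z = 22242 (Z = -2 + 22244 = 22242)
V(z) = -4/35 - z/140 (V(z) = (16 + z)/(-140) = (16 + z)*(-1/140) = -4/35 - z/140)
Z/V(-26) + 1573/(-42868) = 22242/(-4/35 - 1/140*(-26)) + 1573/(-42868) = 22242/(-4/35 + 13/70) + 1573*(-1/42868) = 22242/(1/14) - 1573/42868 = 22242*14 - 1573/42868 = 311388 - 1573/42868 = 13348579211/42868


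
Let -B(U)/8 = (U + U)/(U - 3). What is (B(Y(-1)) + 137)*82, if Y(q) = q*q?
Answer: 11890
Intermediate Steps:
Y(q) = q²
B(U) = -16*U/(-3 + U) (B(U) = -8*(U + U)/(U - 3) = -8*2*U/(-3 + U) = -16*U/(-3 + U))
(B(Y(-1)) + 137)*82 = (-16*(-1)²/(-3 + (-1)²) + 137)*82 = (-16*1/(-3 + 1) + 137)*82 = (-16*1/(-2) + 137)*82 = (-16*1*(-½) + 137)*82 = (8 + 137)*82 = 145*82 = 11890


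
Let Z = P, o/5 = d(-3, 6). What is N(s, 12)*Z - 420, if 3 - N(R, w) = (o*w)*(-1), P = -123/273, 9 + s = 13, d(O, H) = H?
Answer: -53103/91 ≈ -583.55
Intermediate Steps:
o = 30 (o = 5*6 = 30)
s = 4 (s = -9 + 13 = 4)
P = -41/91 (P = -123*1/273 = -41/91 ≈ -0.45055)
Z = -41/91 ≈ -0.45055
N(R, w) = 3 + 30*w (N(R, w) = 3 - 30*w*(-1) = 3 - (-30)*w = 3 + 30*w)
N(s, 12)*Z - 420 = (3 + 30*12)*(-41/91) - 420 = (3 + 360)*(-41/91) - 420 = 363*(-41/91) - 420 = -14883/91 - 420 = -53103/91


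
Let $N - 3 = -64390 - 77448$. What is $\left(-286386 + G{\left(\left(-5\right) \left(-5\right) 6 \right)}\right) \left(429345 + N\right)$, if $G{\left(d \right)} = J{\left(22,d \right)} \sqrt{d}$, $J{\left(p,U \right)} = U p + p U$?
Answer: $-82338838860 + 9487830000 \sqrt{6} \approx -5.9099 \cdot 10^{10}$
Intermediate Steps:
$N = -141835$ ($N = 3 - 141838 = -141835$)
$J{\left(p,U \right)} = 2 U p$ ($J{\left(p,U \right)} = U p + U p = 2 U p$)
$G{\left(d \right)} = 44 d^{\frac{3}{2}}$ ($G{\left(d \right)} = 2 d 22 \sqrt{d} = 44 d \sqrt{d} = 44 d^{\frac{3}{2}}$)
$\left(-286386 + G{\left(\left(-5\right) \left(-5\right) 6 \right)}\right) \left(429345 + N\right) = \left(-286386 + 44 \left(\left(-5\right) \left(-5\right) 6\right)^{\frac{3}{2}}\right) \left(429345 - 141835\right) = \left(-286386 + 44 \left(25 \cdot 6\right)^{\frac{3}{2}}\right) 287510 = \left(-286386 + 44 \cdot 150^{\frac{3}{2}}\right) 287510 = \left(-286386 + 44 \cdot 750 \sqrt{6}\right) 287510 = \left(-286386 + 33000 \sqrt{6}\right) 287510 = -82338838860 + 9487830000 \sqrt{6}$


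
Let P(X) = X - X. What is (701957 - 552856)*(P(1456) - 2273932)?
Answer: -339045535132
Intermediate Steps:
P(X) = 0
(701957 - 552856)*(P(1456) - 2273932) = (701957 - 552856)*(0 - 2273932) = 149101*(-2273932) = -339045535132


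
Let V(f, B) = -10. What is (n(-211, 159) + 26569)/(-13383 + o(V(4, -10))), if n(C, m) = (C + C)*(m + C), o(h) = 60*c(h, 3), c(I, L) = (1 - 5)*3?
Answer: -16171/4701 ≈ -3.4399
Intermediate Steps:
c(I, L) = -12 (c(I, L) = -4*3 = -12)
o(h) = -720 (o(h) = 60*(-12) = -720)
n(C, m) = 2*C*(C + m) (n(C, m) = (2*C)*(C + m) = 2*C*(C + m))
(n(-211, 159) + 26569)/(-13383 + o(V(4, -10))) = (2*(-211)*(-211 + 159) + 26569)/(-13383 - 720) = (2*(-211)*(-52) + 26569)/(-14103) = (21944 + 26569)*(-1/14103) = 48513*(-1/14103) = -16171/4701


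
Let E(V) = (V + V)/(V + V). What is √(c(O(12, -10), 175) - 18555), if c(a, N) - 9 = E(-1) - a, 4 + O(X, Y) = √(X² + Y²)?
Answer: √(-18541 - 2*√61) ≈ 136.22*I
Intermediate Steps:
E(V) = 1 (E(V) = (2*V)/((2*V)) = (2*V)*(1/(2*V)) = 1)
O(X, Y) = -4 + √(X² + Y²)
c(a, N) = 10 - a (c(a, N) = 9 + (1 - a) = 10 - a)
√(c(O(12, -10), 175) - 18555) = √((10 - (-4 + √(12² + (-10)²))) - 18555) = √((10 - (-4 + √(144 + 100))) - 18555) = √((10 - (-4 + √244)) - 18555) = √((10 - (-4 + 2*√61)) - 18555) = √((10 + (4 - 2*√61)) - 18555) = √((14 - 2*√61) - 18555) = √(-18541 - 2*√61)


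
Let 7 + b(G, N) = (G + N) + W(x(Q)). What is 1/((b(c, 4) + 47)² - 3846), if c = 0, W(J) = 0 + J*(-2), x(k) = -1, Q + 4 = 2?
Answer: -1/1730 ≈ -0.00057803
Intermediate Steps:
Q = -2 (Q = -4 + 2 = -2)
W(J) = -2*J (W(J) = 0 - 2*J = -2*J)
b(G, N) = -5 + G + N (b(G, N) = -7 + ((G + N) - 2*(-1)) = -7 + ((G + N) + 2) = -7 + (2 + G + N) = -5 + G + N)
1/((b(c, 4) + 47)² - 3846) = 1/(((-5 + 0 + 4) + 47)² - 3846) = 1/((-1 + 47)² - 3846) = 1/(46² - 3846) = 1/(2116 - 3846) = 1/(-1730) = -1/1730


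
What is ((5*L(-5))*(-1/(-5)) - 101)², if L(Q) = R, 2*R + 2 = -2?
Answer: 10609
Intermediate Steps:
R = -2 (R = -1 + (½)*(-2) = -1 - 1 = -2)
L(Q) = -2
((5*L(-5))*(-1/(-5)) - 101)² = ((5*(-2))*(-1/(-5)) - 101)² = (-(-10)*(-1)/5 - 101)² = (-10*⅕ - 101)² = (-2 - 101)² = (-103)² = 10609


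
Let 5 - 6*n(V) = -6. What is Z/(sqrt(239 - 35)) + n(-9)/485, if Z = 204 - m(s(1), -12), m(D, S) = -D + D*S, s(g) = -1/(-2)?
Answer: 11/2910 + 421*sqrt(51)/204 ≈ 14.742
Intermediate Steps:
s(g) = 1/2 (s(g) = -1*(-1/2) = 1/2)
n(V) = 11/6 (n(V) = 5/6 - 1/6*(-6) = 5/6 + 1 = 11/6)
Z = 421/2 (Z = 204 - (-1 - 12)/2 = 204 - (-13)/2 = 204 - 1*(-13/2) = 204 + 13/2 = 421/2 ≈ 210.50)
Z/(sqrt(239 - 35)) + n(-9)/485 = 421/(2*(sqrt(239 - 35))) + (11/6)/485 = 421/(2*(sqrt(204))) + (11/6)*(1/485) = 421/(2*((2*sqrt(51)))) + 11/2910 = 421*(sqrt(51)/102)/2 + 11/2910 = 421*sqrt(51)/204 + 11/2910 = 11/2910 + 421*sqrt(51)/204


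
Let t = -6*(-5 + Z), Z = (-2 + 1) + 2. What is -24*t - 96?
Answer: -672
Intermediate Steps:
Z = 1 (Z = -1 + 2 = 1)
t = 24 (t = -6*(-5 + 1) = -6*(-4) = 24)
-24*t - 96 = -24*24 - 96 = -576 - 96 = -672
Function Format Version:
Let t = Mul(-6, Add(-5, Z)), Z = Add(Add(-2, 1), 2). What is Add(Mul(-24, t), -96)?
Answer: -672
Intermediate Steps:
Z = 1 (Z = Add(-1, 2) = 1)
t = 24 (t = Mul(-6, Add(-5, 1)) = Mul(-6, -4) = 24)
Add(Mul(-24, t), -96) = Add(Mul(-24, 24), -96) = Add(-576, -96) = -672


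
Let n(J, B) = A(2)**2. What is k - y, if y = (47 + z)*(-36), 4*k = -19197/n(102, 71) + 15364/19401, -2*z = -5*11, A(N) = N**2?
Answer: 2957947675/1241664 ≈ 2382.2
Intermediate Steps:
z = 55/2 (z = -(-5)*11/2 = -1/2*(-55) = 55/2 ≈ 27.500)
n(J, B) = 16 (n(J, B) = (2**2)**2 = 4**2 = 16)
k = -372195173/1241664 (k = (-19197/16 + 15364/19401)/4 = (1/4)*(-372195173/310416) = -372195173/1241664 ≈ -299.75)
y = -2682 (y = (47 + 55/2)*(-36) = (149/2)*(-36) = -2682)
k - y = -372195173/1241664 - 1*(-2682) = -372195173/1241664 + 2682 = 2957947675/1241664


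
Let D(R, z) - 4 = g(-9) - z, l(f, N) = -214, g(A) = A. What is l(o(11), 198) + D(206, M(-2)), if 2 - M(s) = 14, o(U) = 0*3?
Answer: -207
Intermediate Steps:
o(U) = 0
M(s) = -12 (M(s) = 2 - 1*14 = 2 - 14 = -12)
D(R, z) = -5 - z (D(R, z) = 4 + (-9 - z) = -5 - z)
l(o(11), 198) + D(206, M(-2)) = -214 + (-5 - 1*(-12)) = -214 + (-5 + 12) = -214 + 7 = -207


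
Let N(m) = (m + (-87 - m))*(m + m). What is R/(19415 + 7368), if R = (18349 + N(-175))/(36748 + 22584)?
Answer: 48799/1589088956 ≈ 3.0709e-5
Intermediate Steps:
N(m) = -174*m
R = 48799/59332 (R = (18349 - 174*(-175))/(36748 + 22584) = (18349 + 30450)/59332 = 48799*(1/59332) = 48799/59332 ≈ 0.82247)
R/(19415 + 7368) = 48799/(59332*(19415 + 7368)) = (48799/59332)/26783 = (48799/59332)*(1/26783) = 48799/1589088956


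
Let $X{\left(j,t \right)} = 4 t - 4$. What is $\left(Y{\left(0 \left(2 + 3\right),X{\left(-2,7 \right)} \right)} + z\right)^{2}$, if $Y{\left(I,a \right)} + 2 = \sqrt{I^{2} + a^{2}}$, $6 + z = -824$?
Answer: $652864$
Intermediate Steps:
$z = -830$ ($z = -6 - 824 = -830$)
$X{\left(j,t \right)} = -4 + 4 t$
$Y{\left(I,a \right)} = -2 + \sqrt{I^{2} + a^{2}}$
$\left(Y{\left(0 \left(2 + 3\right),X{\left(-2,7 \right)} \right)} + z\right)^{2} = \left(\left(-2 + \sqrt{\left(0 \left(2 + 3\right)\right)^{2} + \left(-4 + 4 \cdot 7\right)^{2}}\right) - 830\right)^{2} = \left(\left(-2 + \sqrt{\left(0 \cdot 5\right)^{2} + \left(-4 + 28\right)^{2}}\right) - 830\right)^{2} = \left(\left(-2 + \sqrt{0^{2} + 24^{2}}\right) - 830\right)^{2} = \left(\left(-2 + \sqrt{0 + 576}\right) - 830\right)^{2} = \left(\left(-2 + \sqrt{576}\right) - 830\right)^{2} = \left(\left(-2 + 24\right) - 830\right)^{2} = \left(22 - 830\right)^{2} = \left(-808\right)^{2} = 652864$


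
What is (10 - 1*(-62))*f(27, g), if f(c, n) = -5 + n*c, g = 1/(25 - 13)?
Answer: -198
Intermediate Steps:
g = 1/12 ≈ 0.083333
f(c, n) = -5 + c*n
(10 - 1*(-62))*f(27, g) = (10 - 1*(-62))*(-5 + 27*(1/12)) = (10 + 62)*(-5 + 9/4) = 72*(-11/4) = -198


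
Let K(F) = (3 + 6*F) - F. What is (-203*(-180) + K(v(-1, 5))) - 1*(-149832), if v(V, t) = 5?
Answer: 186400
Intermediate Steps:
K(F) = 3 + 5*F
(-203*(-180) + K(v(-1, 5))) - 1*(-149832) = (-203*(-180) + (3 + 5*5)) - 1*(-149832) = (36540 + (3 + 25)) + 149832 = (36540 + 28) + 149832 = 36568 + 149832 = 186400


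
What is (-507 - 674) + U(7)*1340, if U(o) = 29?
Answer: 37679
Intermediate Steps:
(-507 - 674) + U(7)*1340 = (-507 - 674) + 29*1340 = -1181 + 38860 = 37679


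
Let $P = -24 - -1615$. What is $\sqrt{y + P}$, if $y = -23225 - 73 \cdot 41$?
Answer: $i \sqrt{24627} \approx 156.93 i$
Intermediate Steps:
$P = 1591$ ($P = -24 + 1615 = 1591$)
$y = -26218$ ($y = -23225 - 2993 = -26218$)
$\sqrt{y + P} = \sqrt{-26218 + 1591} = \sqrt{-24627} = i \sqrt{24627}$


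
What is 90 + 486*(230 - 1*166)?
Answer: 31194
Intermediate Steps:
90 + 486*(230 - 1*166) = 90 + 486*(230 - 166) = 90 + 486*64 = 90 + 31104 = 31194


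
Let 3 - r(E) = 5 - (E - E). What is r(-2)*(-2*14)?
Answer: 56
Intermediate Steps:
r(E) = -2 (r(E) = 3 - (5 - (E - E)) = 3 - (5 - 1*0) = 3 - (5 + 0) = 3 - 1*5 = 3 - 5 = -2)
r(-2)*(-2*14) = -(-4)*14 = -2*(-28) = 56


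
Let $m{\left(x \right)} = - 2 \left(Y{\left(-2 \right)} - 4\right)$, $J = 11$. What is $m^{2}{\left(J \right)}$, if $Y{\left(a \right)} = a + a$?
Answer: $256$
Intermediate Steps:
$Y{\left(a \right)} = 2 a$
$m{\left(x \right)} = 16$ ($m{\left(x \right)} = - 2 \left(2 \left(-2\right) - 4\right) = - 2 \left(-4 - 4\right) = \left(-2\right) \left(-8\right) = 16$)
$m^{2}{\left(J \right)} = 16^{2} = 256$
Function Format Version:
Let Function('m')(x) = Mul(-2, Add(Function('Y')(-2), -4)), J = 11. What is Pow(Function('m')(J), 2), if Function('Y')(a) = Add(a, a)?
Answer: 256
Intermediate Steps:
Function('Y')(a) = Mul(2, a)
Function('m')(x) = 16 (Function('m')(x) = Mul(-2, Add(Mul(2, -2), -4)) = Mul(-2, Add(-4, -4)) = Mul(-2, -8) = 16)
Pow(Function('m')(J), 2) = Pow(16, 2) = 256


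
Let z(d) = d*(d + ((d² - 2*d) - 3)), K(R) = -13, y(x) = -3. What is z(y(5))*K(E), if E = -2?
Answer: 351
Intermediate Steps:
z(d) = d*(-3 + d² - d) (z(d) = d*(d + (-3 + d² - 2*d)) = d*(-3 + d² - d))
z(y(5))*K(E) = -3*(-3 + (-3)² - 1*(-3))*(-13) = -3*(-3 + 9 + 3)*(-13) = -3*9*(-13) = -27*(-13) = 351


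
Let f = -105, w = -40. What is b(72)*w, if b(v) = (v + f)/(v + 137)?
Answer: 120/19 ≈ 6.3158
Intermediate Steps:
b(v) = (-105 + v)/(137 + v) (b(v) = (v - 105)/(v + 137) = (-105 + v)/(137 + v))
b(72)*w = ((-105 + 72)/(137 + 72))*(-40) = (-33/209)*(-40) = ((1/209)*(-33))*(-40) = -3/19*(-40) = 120/19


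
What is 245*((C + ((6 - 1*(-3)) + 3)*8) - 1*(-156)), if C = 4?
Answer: 62720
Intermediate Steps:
245*((C + ((6 - 1*(-3)) + 3)*8) - 1*(-156)) = 245*((4 + ((6 - 1*(-3)) + 3)*8) - 1*(-156)) = 245*((4 + ((6 + 3) + 3)*8) + 156) = 245*((4 + (9 + 3)*8) + 156) = 245*((4 + 12*8) + 156) = 245*((4 + 96) + 156) = 245*(100 + 156) = 245*256 = 62720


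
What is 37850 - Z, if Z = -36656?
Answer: 74506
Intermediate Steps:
37850 - Z = 37850 - 1*(-36656) = 37850 + 36656 = 74506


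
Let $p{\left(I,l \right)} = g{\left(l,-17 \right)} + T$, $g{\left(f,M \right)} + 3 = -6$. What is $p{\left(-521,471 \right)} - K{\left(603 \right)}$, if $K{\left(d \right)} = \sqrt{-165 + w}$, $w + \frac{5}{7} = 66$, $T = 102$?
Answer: $93 - \frac{i \sqrt{4886}}{7} \approx 93.0 - 9.9857 i$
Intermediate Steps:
$w = \frac{457}{7}$ ($w = - \frac{5}{7} + 66 = \frac{457}{7} \approx 65.286$)
$g{\left(f,M \right)} = -9$ ($g{\left(f,M \right)} = -3 - 6 = -9$)
$p{\left(I,l \right)} = 93$ ($p{\left(I,l \right)} = -9 + 102 = 93$)
$K{\left(d \right)} = \frac{i \sqrt{4886}}{7}$ ($K{\left(d \right)} = \sqrt{-165 + \frac{457}{7}} = \sqrt{- \frac{698}{7}} = \frac{i \sqrt{4886}}{7}$)
$p{\left(-521,471 \right)} - K{\left(603 \right)} = 93 - \frac{i \sqrt{4886}}{7}$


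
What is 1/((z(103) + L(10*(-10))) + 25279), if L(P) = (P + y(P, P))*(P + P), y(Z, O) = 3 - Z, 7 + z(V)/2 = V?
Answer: 1/24871 ≈ 4.0207e-5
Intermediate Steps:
z(V) = -14 + 2*V
L(P) = 6*P (L(P) = (P + (3 - P))*(P + P) = 3*(2*P) = 6*P)
1/((z(103) + L(10*(-10))) + 25279) = 1/(((-14 + 2*103) + 6*(10*(-10))) + 25279) = 1/(((-14 + 206) + 6*(-100)) + 25279) = 1/((192 - 600) + 25279) = 1/(-408 + 25279) = 1/24871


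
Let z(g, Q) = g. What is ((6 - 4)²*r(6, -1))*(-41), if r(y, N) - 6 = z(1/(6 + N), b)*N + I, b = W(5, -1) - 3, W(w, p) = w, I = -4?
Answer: -1476/5 ≈ -295.20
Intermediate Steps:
b = 2 (b = 5 - 3 = 2)
r(y, N) = 2 + N/(6 + N) (r(y, N) = 6 + (N/(6 + N) - 4) = 6 + (-4 + N/(6 + N)) = 2 + N/(6 + N))
((6 - 4)²*r(6, -1))*(-41) = ((6 - 4)²*(3*(4 - 1)/(6 - 1)))*(-41) = (2²*(3*3/5))*(-41) = (4*(3*(⅕)*3))*(-41) = (4*(9/5))*(-41) = (36/5)*(-41) = -1476/5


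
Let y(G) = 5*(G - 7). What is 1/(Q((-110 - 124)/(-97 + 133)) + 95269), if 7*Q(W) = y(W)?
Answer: 14/1333631 ≈ 1.0498e-5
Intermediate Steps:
y(G) = -35 + 5*G (y(G) = 5*(-7 + G) = -35 + 5*G)
Q(W) = -5 + 5*W/7 (Q(W) = (-35 + 5*W)/7 = -5 + 5*W/7)
1/(Q((-110 - 124)/(-97 + 133)) + 95269) = 1/((-5 + 5*((-110 - 124)/(-97 + 133))/7) + 95269) = 1/((-5 + 5*(-234/36)/7) + 95269) = 1/((-5 + 5*(-234*1/36)/7) + 95269) = 1/((-5 + (5/7)*(-13/2)) + 95269) = 1/((-5 - 65/14) + 95269) = 1/(-135/14 + 95269) = 1/(1333631/14) = 14/1333631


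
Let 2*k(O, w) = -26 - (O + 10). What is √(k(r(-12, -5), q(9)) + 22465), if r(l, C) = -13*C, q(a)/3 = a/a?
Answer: 3*√9962/2 ≈ 149.71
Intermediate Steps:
q(a) = 3 (q(a) = 3*(a/a) = 3*1 = 3)
k(O, w) = -18 - O/2 (k(O, w) = (-26 - (O + 10))/2 = (-26 - (10 + O))/2 = (-26 + (-10 - O))/2 = (-36 - O)/2 = -18 - O/2)
√(k(r(-12, -5), q(9)) + 22465) = √((-18 - (-13)*(-5)/2) + 22465) = √((-18 - ½*65) + 22465) = √((-18 - 65/2) + 22465) = √(-101/2 + 22465) = √(44829/2) = 3*√9962/2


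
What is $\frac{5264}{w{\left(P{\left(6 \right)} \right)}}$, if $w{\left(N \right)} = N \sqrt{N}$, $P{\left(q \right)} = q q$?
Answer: $\frac{658}{27} \approx 24.37$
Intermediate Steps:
$P{\left(q \right)} = q^{2}$
$w{\left(N \right)} = N^{\frac{3}{2}}$
$\frac{5264}{w{\left(P{\left(6 \right)} \right)}} = \frac{5264}{\left(6^{2}\right)^{\frac{3}{2}}} = \frac{5264}{36^{\frac{3}{2}}} = \frac{5264}{216} = 5264 \cdot \frac{1}{216} = \frac{658}{27}$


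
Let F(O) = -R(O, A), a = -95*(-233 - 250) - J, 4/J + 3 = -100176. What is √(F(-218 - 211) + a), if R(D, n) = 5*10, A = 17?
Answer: √51110262444439/33393 ≈ 214.09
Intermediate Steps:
J = -4/100179 (J = 4/(-3 - 100176) = 4/(-100179) = 4*(-1/100179) = -4/100179 ≈ -3.9929e-5)
R(D, n) = 50
a = 4596713419/100179 (a = -95*(-233 - 250) - 1*(-4/100179) = -95*(-483) + 4/100179 = 45885 + 4/100179 = 4596713419/100179 ≈ 45885.)
F(O) = -50 (F(O) = -1*50 = -50)
√(F(-218 - 211) + a) = √(-50 + 4596713419/100179) = √(4591704469/100179) = √51110262444439/33393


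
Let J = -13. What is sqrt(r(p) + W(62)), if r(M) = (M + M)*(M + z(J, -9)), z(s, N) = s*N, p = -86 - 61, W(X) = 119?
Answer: sqrt(8939) ≈ 94.546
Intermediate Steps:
p = -147
z(s, N) = N*s
r(M) = 2*M*(117 + M) (r(M) = (M + M)*(M - 9*(-13)) = (2*M)*(M + 117) = (2*M)*(117 + M) = 2*M*(117 + M))
sqrt(r(p) + W(62)) = sqrt(2*(-147)*(117 - 147) + 119) = sqrt(2*(-147)*(-30) + 119) = sqrt(8820 + 119) = sqrt(8939)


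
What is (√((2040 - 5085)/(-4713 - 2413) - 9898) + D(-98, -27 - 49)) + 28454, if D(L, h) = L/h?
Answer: 1081301/38 + I*√10257092122/1018 ≈ 28455.0 + 99.487*I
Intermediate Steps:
(√((2040 - 5085)/(-4713 - 2413) - 9898) + D(-98, -27 - 49)) + 28454 = (√((2040 - 5085)/(-4713 - 2413) - 9898) - 98/(-27 - 49)) + 28454 = (√(-3045/(-7126) - 9898) - 98/(-76)) + 28454 = (√(-3045*(-1/7126) - 9898) - 98*(-1/76)) + 28454 = (√(435/1018 - 9898) + 49/38) + 28454 = (√(-10075729/1018) + 49/38) + 28454 = (I*√10257092122/1018 + 49/38) + 28454 = (49/38 + I*√10257092122/1018) + 28454 = 1081301/38 + I*√10257092122/1018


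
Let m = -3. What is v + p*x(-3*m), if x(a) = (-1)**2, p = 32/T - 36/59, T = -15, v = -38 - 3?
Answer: -38713/885 ≈ -43.744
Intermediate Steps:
v = -41
p = -2428/885 (p = 32/(-15) - 36/59 = 32*(-1/15) - 36*1/59 = -32/15 - 36/59 = -2428/885 ≈ -2.7435)
x(a) = 1
v + p*x(-3*m) = -41 - 2428/885*1 = -41 - 2428/885 = -38713/885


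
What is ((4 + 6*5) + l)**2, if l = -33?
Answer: 1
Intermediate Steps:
((4 + 6*5) + l)**2 = ((4 + 6*5) - 33)**2 = ((4 + 30) - 33)**2 = (34 - 33)**2 = 1**2 = 1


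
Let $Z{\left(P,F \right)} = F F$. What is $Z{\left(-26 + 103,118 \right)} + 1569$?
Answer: $15493$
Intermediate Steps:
$Z{\left(P,F \right)} = F^{2}$
$Z{\left(-26 + 103,118 \right)} + 1569 = 118^{2} + 1569 = 13924 + 1569 = 15493$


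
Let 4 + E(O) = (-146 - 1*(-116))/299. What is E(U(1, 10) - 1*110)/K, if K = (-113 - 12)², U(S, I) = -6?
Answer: -1226/4671875 ≈ -0.00026242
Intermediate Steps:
K = 15625 (K = (-125)² = 15625)
E(O) = -1226/299 (E(O) = -4 + (-146 - 1*(-116))/299 = -4 + (-146 + 116)*(1/299) = -4 - 30*1/299 = -4 - 30/299 = -1226/299)
E(U(1, 10) - 1*110)/K = -1226/299/15625 = -1226/299*1/15625 = -1226/4671875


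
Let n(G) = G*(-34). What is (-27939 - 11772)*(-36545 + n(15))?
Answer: 1471491105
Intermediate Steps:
n(G) = -34*G
(-27939 - 11772)*(-36545 + n(15)) = (-27939 - 11772)*(-36545 - 34*15) = -39711*(-36545 - 510) = -39711*(-37055) = 1471491105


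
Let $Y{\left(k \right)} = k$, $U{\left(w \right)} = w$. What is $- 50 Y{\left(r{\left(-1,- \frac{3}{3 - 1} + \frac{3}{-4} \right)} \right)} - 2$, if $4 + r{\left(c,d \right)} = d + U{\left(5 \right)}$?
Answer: $\frac{121}{2} \approx 60.5$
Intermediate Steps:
$r{\left(c,d \right)} = 1 + d$ ($r{\left(c,d \right)} = -4 + \left(d + 5\right) = -4 + \left(5 + d\right) = 1 + d$)
$- 50 Y{\left(r{\left(-1,- \frac{3}{3 - 1} + \frac{3}{-4} \right)} \right)} - 2 = - 50 \left(1 + \left(- \frac{3}{3 - 1} + \frac{3}{-4}\right)\right) - 2 = - 50 \left(1 + \left(- \frac{3}{3 - 1} + 3 \left(- \frac{1}{4}\right)\right)\right) - 2 = - 50 \left(1 - \left(\frac{3}{4} + \frac{3}{2}\right)\right) - 2 = - 50 \left(1 - \frac{9}{4}\right) - 2 = \left(-50\right) \left(- \frac{5}{4}\right) - 2 = \frac{125}{2} - 2 = \frac{121}{2}$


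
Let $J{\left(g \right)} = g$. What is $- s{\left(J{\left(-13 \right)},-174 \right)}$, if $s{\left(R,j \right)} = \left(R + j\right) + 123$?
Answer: $64$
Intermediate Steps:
$s{\left(R,j \right)} = 123 + R + j$
$- s{\left(J{\left(-13 \right)},-174 \right)} = - (123 - 13 - 174) = \left(-1\right) \left(-64\right) = 64$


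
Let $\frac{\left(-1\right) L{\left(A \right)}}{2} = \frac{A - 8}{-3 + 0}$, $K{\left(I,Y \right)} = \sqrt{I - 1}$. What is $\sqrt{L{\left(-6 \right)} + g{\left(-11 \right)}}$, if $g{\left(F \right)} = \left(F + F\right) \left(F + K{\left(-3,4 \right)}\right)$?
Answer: $\frac{\sqrt{2094 - 396 i}}{3} \approx 15.321 - 1.436 i$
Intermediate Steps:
$K{\left(I,Y \right)} = \sqrt{-1 + I}$
$L{\left(A \right)} = - \frac{16}{3} + \frac{2 A}{3}$ ($L{\left(A \right)} = - 2 \frac{A - 8}{-3 + 0} = - 2 \frac{-8 + A}{-3} = - 2 \left(-8 + A\right) \left(- \frac{1}{3}\right) = - 2 \left(\frac{8}{3} - \frac{A}{3}\right) = - \frac{16}{3} + \frac{2 A}{3}$)
$g{\left(F \right)} = 2 F \left(F + 2 i\right)$ ($g{\left(F \right)} = \left(F + F\right) \left(F + \sqrt{-1 - 3}\right) = 2 F \left(F + \sqrt{-4}\right) = 2 F \left(F + 2 i\right)$)
$\sqrt{L{\left(-6 \right)} + g{\left(-11 \right)}} = \sqrt{\left(- \frac{16}{3} + \frac{2}{3} \left(-6\right)\right) + 2 \left(-11\right) \left(-11 + 2 i\right)} = \sqrt{\left(- \frac{16}{3} - 4\right) + \left(242 - 44 i\right)} = \sqrt{- \frac{28}{3} + \left(242 - 44 i\right)} = \sqrt{\frac{698}{3} - 44 i}$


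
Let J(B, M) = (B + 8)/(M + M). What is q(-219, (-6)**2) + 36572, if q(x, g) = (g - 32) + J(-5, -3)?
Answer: 73151/2 ≈ 36576.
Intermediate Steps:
J(B, M) = (8 + B)/(2*M) (J(B, M) = (8 + B)/((2*M)) = (8 + B)*(1/(2*M)) = (8 + B)/(2*M))
q(x, g) = -65/2 + g (q(x, g) = (g - 32) + (1/2)*(8 - 5)/(-3) = (-32 + g) + (1/2)*(-1/3)*3 = (-32 + g) - 1/2 = -65/2 + g)
q(-219, (-6)**2) + 36572 = (-65/2 + (-6)**2) + 36572 = (-65/2 + 36) + 36572 = 7/2 + 36572 = 73151/2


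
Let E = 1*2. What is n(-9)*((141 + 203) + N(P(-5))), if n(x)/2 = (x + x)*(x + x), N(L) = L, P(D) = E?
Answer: 224208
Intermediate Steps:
E = 2
P(D) = 2
n(x) = 8*x² (n(x) = 2*((x + x)*(x + x)) = 2*((2*x)*(2*x)) = 2*(4*x²) = 8*x²)
n(-9)*((141 + 203) + N(P(-5))) = (8*(-9)²)*((141 + 203) + 2) = (8*81)*(344 + 2) = 648*346 = 224208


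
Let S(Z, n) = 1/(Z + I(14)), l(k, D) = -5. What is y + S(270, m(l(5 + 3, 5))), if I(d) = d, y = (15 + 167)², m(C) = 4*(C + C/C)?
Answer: 9407217/284 ≈ 33124.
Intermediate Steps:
m(C) = 4 + 4*C (m(C) = 4*(C + 1) = 4*(1 + C) = 4 + 4*C)
y = 33124 (y = 182² = 33124)
S(Z, n) = 1/(14 + Z) (S(Z, n) = 1/(Z + 14) = 1/(14 + Z))
y + S(270, m(l(5 + 3, 5))) = 33124 + 1/(14 + 270) = 33124 + 1/284 = 9407217/284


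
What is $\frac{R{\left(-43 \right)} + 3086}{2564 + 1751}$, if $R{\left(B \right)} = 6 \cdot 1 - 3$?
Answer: $\frac{3089}{4315} \approx 0.71587$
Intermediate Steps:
$R{\left(B \right)} = 3$ ($R{\left(B \right)} = 6 - 3 = 3$)
$\frac{R{\left(-43 \right)} + 3086}{2564 + 1751} = \frac{3 + 3086}{2564 + 1751} = \frac{3089}{4315}$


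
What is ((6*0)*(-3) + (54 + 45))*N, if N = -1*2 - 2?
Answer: -396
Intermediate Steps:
N = -4 (N = -2 - 2 = -4)
((6*0)*(-3) + (54 + 45))*N = ((6*0)*(-3) + (54 + 45))*(-4) = (0*(-3) + 99)*(-4) = (0 + 99)*(-4) = 99*(-4) = -396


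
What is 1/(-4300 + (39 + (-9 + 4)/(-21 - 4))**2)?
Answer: -25/69084 ≈ -0.00036188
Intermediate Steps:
1/(-4300 + (39 + (-9 + 4)/(-21 - 4))**2) = 1/(-4300 + (39 - 5/(-25))**2) = 1/(-4300 + (39 - 5*(-1/25))**2) = 1/(-4300 + (39 + 1/5)**2) = 1/(-4300 + (196/5)**2) = 1/(-4300 + 38416/25) = 1/(-69084/25) = -25/69084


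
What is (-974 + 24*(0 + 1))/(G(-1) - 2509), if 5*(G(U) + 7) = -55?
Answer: 50/133 ≈ 0.37594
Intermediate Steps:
G(U) = -18 (G(U) = -7 + (⅕)*(-55) = -7 - 11 = -18)
(-974 + 24*(0 + 1))/(G(-1) - 2509) = (-974 + 24*(0 + 1))/(-18 - 2509) = (-974 + 24*1)/(-2527) = (-974 + 24)*(-1/2527) = -950*(-1/2527) = 50/133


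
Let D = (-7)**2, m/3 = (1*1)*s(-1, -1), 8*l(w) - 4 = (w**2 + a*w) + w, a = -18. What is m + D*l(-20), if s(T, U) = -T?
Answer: 4560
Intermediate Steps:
l(w) = 1/2 - 17*w/8 + w**2/8 (l(w) = 1/2 + ((w**2 - 18*w) + w)/8 = 1/2 + (w**2 - 17*w)/8 = 1/2 + (-17*w/8 + w**2/8) = 1/2 - 17*w/8 + w**2/8)
m = 3 (m = 3*((1*1)*(-1*(-1))) = 3*(1*1) = 3*1 = 3)
D = 49
m + D*l(-20) = 3 + 49*(1/2 - 17/8*(-20) + (1/8)*(-20)**2) = 3 + 49*(1/2 + 85/2 + (1/8)*400) = 3 + 49*(1/2 + 85/2 + 50) = 3 + 49*93 = 3 + 4557 = 4560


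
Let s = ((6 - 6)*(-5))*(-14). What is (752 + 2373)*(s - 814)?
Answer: -2543750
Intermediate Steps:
s = 0 (s = (0*(-5))*(-14) = 0*(-14) = 0)
(752 + 2373)*(s - 814) = (752 + 2373)*(0 - 814) = 3125*(-814) = -2543750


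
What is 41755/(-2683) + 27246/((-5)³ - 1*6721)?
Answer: -59825958/3061303 ≈ -19.543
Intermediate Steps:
41755/(-2683) + 27246/((-5)³ - 1*6721) = 41755*(-1/2683) + 27246/(-125 - 6721) = -41755/2683 + 27246/(-6846) = -41755/2683 + 27246*(-1/6846) = -41755/2683 - 4541/1141 = -59825958/3061303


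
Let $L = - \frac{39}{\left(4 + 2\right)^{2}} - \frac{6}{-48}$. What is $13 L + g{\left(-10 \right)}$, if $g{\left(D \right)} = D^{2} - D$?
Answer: $\frac{2341}{24} \approx 97.542$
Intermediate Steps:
$L = - \frac{23}{24}$ ($L = - \frac{39}{6^{2}} - - \frac{1}{8} = - \frac{39}{36} + \frac{1}{8} = \left(-39\right) \frac{1}{36} + \frac{1}{8} = - \frac{13}{12} + \frac{1}{8} = - \frac{23}{24} \approx -0.95833$)
$13 L + g{\left(-10 \right)} = 13 \left(- \frac{23}{24}\right) - 10 \left(-1 - 10\right) = - \frac{299}{24} - -110 = - \frac{299}{24} + 110 = \frac{2341}{24}$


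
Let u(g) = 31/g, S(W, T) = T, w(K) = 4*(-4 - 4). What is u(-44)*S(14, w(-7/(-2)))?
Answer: 248/11 ≈ 22.545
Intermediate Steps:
w(K) = -32 (w(K) = 4*(-8) = -32)
u(-44)*S(14, w(-7/(-2))) = (31/(-44))*(-32) = (31*(-1/44))*(-32) = -31/44*(-32) = 248/11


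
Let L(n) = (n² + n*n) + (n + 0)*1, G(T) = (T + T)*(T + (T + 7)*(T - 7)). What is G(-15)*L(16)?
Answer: -2550240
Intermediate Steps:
G(T) = 2*T*(T + (-7 + T)*(7 + T)) (G(T) = (2*T)*(T + (7 + T)*(-7 + T)) = (2*T)*(T + (-7 + T)*(7 + T)) = 2*T*(T + (-7 + T)*(7 + T)))
L(n) = n + 2*n² (L(n) = (n² + n²) + n*1 = 2*n² + n = n + 2*n²)
G(-15)*L(16) = (2*(-15)*(-49 - 15 + (-15)²))*(16*(1 + 2*16)) = (2*(-15)*(-49 - 15 + 225))*(16*(1 + 32)) = (2*(-15)*161)*(16*33) = -4830*528 = -2550240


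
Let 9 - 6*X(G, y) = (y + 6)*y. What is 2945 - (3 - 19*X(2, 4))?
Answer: 17063/6 ≈ 2843.8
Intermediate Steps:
X(G, y) = 3/2 - y*(6 + y)/6 (X(G, y) = 3/2 - (y + 6)*y/6 = 3/2 - (6 + y)*y/6 = 3/2 - y*(6 + y)/6)
2945 - (3 - 19*X(2, 4)) = 2945 - (3 - 19*(3/2 - 1*4 - 1/6*4**2)) = 2945 - (3 - 19*(3/2 - 4 - 1/6*16)) = 2945 - (3 - 19*(3/2 - 4 - 8/3)) = 2945 - (3 - 19*(-31/6)) = 2945 - (3 + 589/6) = 2945 - 1*607/6 = 2945 - 607/6 = 17063/6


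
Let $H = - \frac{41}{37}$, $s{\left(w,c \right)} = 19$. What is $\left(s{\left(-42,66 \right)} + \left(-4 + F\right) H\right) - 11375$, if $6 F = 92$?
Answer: $- \frac{1261910}{111} \approx -11369.0$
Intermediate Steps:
$F = \frac{46}{3}$ ($F = \frac{1}{6} \cdot 92 = \frac{46}{3} \approx 15.333$)
$H = - \frac{41}{37}$ ($H = \left(-41\right) \frac{1}{37} = - \frac{41}{37} \approx -1.1081$)
$\left(s{\left(-42,66 \right)} + \left(-4 + F\right) H\right) - 11375 = \left(19 + \left(-4 + \frac{46}{3}\right) \left(- \frac{41}{37}\right)\right) - 11375 = \left(19 + \frac{34}{3} \left(- \frac{41}{37}\right)\right) - 11375 = \left(19 - \frac{1394}{111}\right) - 11375 = \frac{715}{111} - 11375 = - \frac{1261910}{111}$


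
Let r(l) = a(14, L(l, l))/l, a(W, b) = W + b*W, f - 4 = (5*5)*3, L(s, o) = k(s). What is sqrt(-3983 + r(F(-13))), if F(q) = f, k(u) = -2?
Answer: I*sqrt(24859009)/79 ≈ 63.112*I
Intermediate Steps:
L(s, o) = -2
f = 79 (f = 4 + (5*5)*3 = 4 + 25*3 = 4 + 75 = 79)
F(q) = 79
a(W, b) = W + W*b
r(l) = -14/l (r(l) = (14*(1 - 2))/l = (14*(-1))/l = -14/l)
sqrt(-3983 + r(F(-13))) = sqrt(-3983 - 14/79) = sqrt(-314671/79) = I*sqrt(24859009)/79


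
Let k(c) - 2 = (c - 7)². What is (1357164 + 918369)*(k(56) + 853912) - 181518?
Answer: 1948572859377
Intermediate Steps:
k(c) = 2 + (-7 + c)² (k(c) = 2 + (c - 7)² = 2 + (-7 + c)²)
(1357164 + 918369)*(k(56) + 853912) - 181518 = (1357164 + 918369)*((2 + (-7 + 56)²) + 853912) - 181518 = 2275533*((2 + 49²) + 853912) - 181518 = 2275533*((2 + 2401) + 853912) - 181518 = 2275533*(2403 + 853912) - 181518 = 2275533*856315 - 181518 = 1948573040895 - 181518 = 1948572859377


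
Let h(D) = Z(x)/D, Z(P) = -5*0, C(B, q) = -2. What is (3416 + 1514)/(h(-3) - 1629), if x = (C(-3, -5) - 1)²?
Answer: -4930/1629 ≈ -3.0264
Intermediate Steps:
x = 9 (x = (-2 - 1)² = (-3)² = 9)
Z(P) = 0
h(D) = 0 (h(D) = 0/D = 0)
(3416 + 1514)/(h(-3) - 1629) = (3416 + 1514)/(0 - 1629) = 4930/(-1629) = 4930*(-1/1629) = -4930/1629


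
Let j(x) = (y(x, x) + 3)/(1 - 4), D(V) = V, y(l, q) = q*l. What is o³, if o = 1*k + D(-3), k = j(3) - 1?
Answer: -512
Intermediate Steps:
y(l, q) = l*q
j(x) = -1 - x²/3 (j(x) = (x*x + 3)/(1 - 4) = (x² + 3)/(-3) = (3 + x²)*(-⅓) = -1 - x²/3)
k = -5 (k = (-1 - ⅓*3²) - 1 = (-1 - ⅓*9) - 1 = (-1 - 3) - 1 = -4 - 1 = -5)
o = -8 (o = 1*(-5) - 3 = -5 - 3 = -8)
o³ = (-8)³ = -512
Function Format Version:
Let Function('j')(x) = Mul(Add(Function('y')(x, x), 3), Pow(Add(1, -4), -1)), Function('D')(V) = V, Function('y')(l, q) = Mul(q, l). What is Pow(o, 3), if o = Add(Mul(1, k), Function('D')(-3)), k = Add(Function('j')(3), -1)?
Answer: -512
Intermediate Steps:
Function('y')(l, q) = Mul(l, q)
Function('j')(x) = Add(-1, Mul(Rational(-1, 3), Pow(x, 2))) (Function('j')(x) = Mul(Add(Mul(x, x), 3), Pow(Add(1, -4), -1)) = Mul(Add(Pow(x, 2), 3), Pow(-3, -1)) = Mul(Add(3, Pow(x, 2)), Rational(-1, 3)) = Add(-1, Mul(Rational(-1, 3), Pow(x, 2))))
k = -5 (k = Add(Add(-1, Mul(Rational(-1, 3), Pow(3, 2))), -1) = Add(Add(-1, Mul(Rational(-1, 3), 9)), -1) = Add(Add(-1, -3), -1) = Add(-4, -1) = -5)
o = -8 (o = Add(Mul(1, -5), -3) = Add(-5, -3) = -8)
Pow(o, 3) = Pow(-8, 3) = -512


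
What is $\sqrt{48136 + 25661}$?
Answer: $\sqrt{73797} \approx 271.66$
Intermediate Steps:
$\sqrt{48136 + 25661} = \sqrt{73797}$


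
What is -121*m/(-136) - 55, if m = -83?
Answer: -17523/136 ≈ -128.85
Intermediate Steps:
-121*m/(-136) - 55 = -(-10043)/(-136) - 55 = -(-10043)*(-1)/136 - 55 = -121*83/136 - 55 = -10043/136 - 55 = -17523/136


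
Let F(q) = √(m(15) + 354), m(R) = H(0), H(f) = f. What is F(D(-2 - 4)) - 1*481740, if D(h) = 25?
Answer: -481740 + √354 ≈ -4.8172e+5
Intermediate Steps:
m(R) = 0
F(q) = √354 (F(q) = √(0 + 354) = √354)
F(D(-2 - 4)) - 1*481740 = √354 - 1*481740 = √354 - 481740 = -481740 + √354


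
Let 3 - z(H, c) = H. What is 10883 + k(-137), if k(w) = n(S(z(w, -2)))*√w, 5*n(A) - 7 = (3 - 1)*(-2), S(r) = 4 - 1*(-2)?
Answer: 10883 + 3*I*√137/5 ≈ 10883.0 + 7.0228*I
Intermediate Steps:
z(H, c) = 3 - H
S(r) = 6 (S(r) = 4 + 2 = 6)
n(A) = ⅗ (n(A) = 7/5 + ((3 - 1)*(-2))/5 = 7/5 + (2*(-2))/5 = 7/5 + (⅕)*(-4) = 7/5 - ⅘ = ⅗)
k(w) = 3*√w/5
10883 + k(-137) = 10883 + 3*√(-137)/5 = 10883 + 3*(I*√137)/5 = 10883 + 3*I*√137/5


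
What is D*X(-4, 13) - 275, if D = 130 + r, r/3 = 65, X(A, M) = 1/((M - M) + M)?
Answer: -250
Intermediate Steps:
X(A, M) = 1/M (X(A, M) = 1/(0 + M) = 1/M)
r = 195 (r = 3*65 = 195)
D = 325 (D = 130 + 195 = 325)
D*X(-4, 13) - 275 = 325/13 - 275 = 325*(1/13) - 275 = 25 - 275 = -250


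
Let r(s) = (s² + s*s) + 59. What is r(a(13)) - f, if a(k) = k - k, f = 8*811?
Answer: -6429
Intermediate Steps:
f = 6488
a(k) = 0
r(s) = 59 + 2*s² (r(s) = (s² + s²) + 59 = 2*s² + 59 = 59 + 2*s²)
r(a(13)) - f = (59 + 2*0²) - 1*6488 = (59 + 2*0) - 6488 = (59 + 0) - 6488 = 59 - 6488 = -6429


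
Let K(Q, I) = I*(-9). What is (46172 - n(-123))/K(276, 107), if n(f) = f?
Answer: -46295/963 ≈ -48.074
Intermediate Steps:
K(Q, I) = -9*I
(46172 - n(-123))/K(276, 107) = (46172 - 1*(-123))/((-9*107)) = (46172 + 123)/(-963) = 46295*(-1/963) = -46295/963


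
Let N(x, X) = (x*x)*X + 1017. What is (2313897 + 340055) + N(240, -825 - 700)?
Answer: -85185031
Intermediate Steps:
N(x, X) = 1017 + X*x² (N(x, X) = x²*X + 1017 = X*x² + 1017 = 1017 + X*x²)
(2313897 + 340055) + N(240, -825 - 700) = (2313897 + 340055) + (1017 + (-825 - 700)*240²) = 2653952 + (1017 - 1525*57600) = 2653952 + (1017 - 87840000) = 2653952 - 87838983 = -85185031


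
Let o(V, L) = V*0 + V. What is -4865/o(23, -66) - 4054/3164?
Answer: -7743051/36386 ≈ -212.80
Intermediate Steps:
o(V, L) = V (o(V, L) = 0 + V = V)
-4865/o(23, -66) - 4054/3164 = -4865/23 - 4054/3164 = -4865*1/23 - 4054*1/3164 = -4865/23 - 2027/1582 = -7743051/36386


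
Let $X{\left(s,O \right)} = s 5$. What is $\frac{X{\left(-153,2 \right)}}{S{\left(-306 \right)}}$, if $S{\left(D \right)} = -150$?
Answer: $\frac{51}{10} \approx 5.1$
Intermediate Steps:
$X{\left(s,O \right)} = 5 s$
$\frac{X{\left(-153,2 \right)}}{S{\left(-306 \right)}} = \frac{5 \left(-153\right)}{-150} = \left(-765\right) \left(- \frac{1}{150}\right) = \frac{51}{10}$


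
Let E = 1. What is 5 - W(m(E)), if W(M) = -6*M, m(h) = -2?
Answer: -7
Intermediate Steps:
5 - W(m(E)) = 5 - (-6)*(-2) = 5 - 1*12 = 5 - 12 = -7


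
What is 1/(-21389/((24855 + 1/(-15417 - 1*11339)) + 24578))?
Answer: -1322629347/572284084 ≈ -2.3111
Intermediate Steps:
1/(-21389/((24855 + 1/(-15417 - 1*11339)) + 24578)) = 1/(-21389/((24855 + 1/(-15417 - 11339)) + 24578)) = 1/(-21389/((24855 + 1/(-26756)) + 24578)) = 1/(-21389/((24855 - 1/26756) + 24578)) = 1/(-21389/(665020379/26756 + 24578)) = 1/(-21389/1322629347/26756) = 1/(-21389*26756/1322629347) = 1/(-572284084/1322629347) = -1322629347/572284084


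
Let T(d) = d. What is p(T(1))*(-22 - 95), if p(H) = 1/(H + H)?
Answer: -117/2 ≈ -58.500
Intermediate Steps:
p(H) = 1/(2*H)
p(T(1))*(-22 - 95) = ((½)/1)*(-22 - 95) = ((½)*1)*(-117) = (½)*(-117) = -117/2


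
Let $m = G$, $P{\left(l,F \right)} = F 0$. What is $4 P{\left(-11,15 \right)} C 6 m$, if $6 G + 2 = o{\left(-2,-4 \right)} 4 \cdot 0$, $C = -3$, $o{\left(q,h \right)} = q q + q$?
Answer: $0$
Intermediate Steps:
$P{\left(l,F \right)} = 0$
$o{\left(q,h \right)} = q + q^{2}$ ($o{\left(q,h \right)} = q^{2} + q = q + q^{2}$)
$G = - \frac{1}{3}$ ($G = - \frac{1}{3} + \frac{- 2 \left(1 - 2\right) 4 \cdot 0}{6} = - \frac{1}{3} + \frac{\left(-2\right) \left(-1\right) 4 \cdot 0}{6} = - \frac{1}{3} + \frac{2 \cdot 4 \cdot 0}{6} = - \frac{1}{3} + \frac{8 \cdot 0}{6} = - \frac{1}{3} + \frac{1}{6} \cdot 0 = - \frac{1}{3} + 0 = - \frac{1}{3} \approx -0.33333$)
$m = - \frac{1}{3} \approx -0.33333$
$4 P{\left(-11,15 \right)} C 6 m = 4 \cdot 0 \left(-3\right) 6 \left(- \frac{1}{3}\right) = 0 \left(\left(-18\right) \left(- \frac{1}{3}\right)\right) = 0 \cdot 6 = 0$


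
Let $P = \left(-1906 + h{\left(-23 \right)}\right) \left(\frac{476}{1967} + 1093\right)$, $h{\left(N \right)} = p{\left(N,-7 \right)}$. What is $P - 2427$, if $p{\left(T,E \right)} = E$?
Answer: $- \frac{588357500}{281} \approx -2.0938 \cdot 10^{6}$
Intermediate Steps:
$h{\left(N \right)} = -7$
$P = - \frac{587675513}{281}$ ($P = \left(-1906 - 7\right) \left(\frac{476}{1967} + 1093\right) = - 1913 \left(476 \cdot \frac{1}{1967} + 1093\right) = - 1913 \left(\frac{68}{281} + 1093\right) = \left(-1913\right) \frac{307201}{281} = - \frac{587675513}{281} \approx -2.0914 \cdot 10^{6}$)
$P - 2427 = - \frac{587675513}{281} - 2427 = - \frac{588357500}{281}$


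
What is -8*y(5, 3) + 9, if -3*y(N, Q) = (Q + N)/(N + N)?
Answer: 167/15 ≈ 11.133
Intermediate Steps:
y(N, Q) = -(N + Q)/(6*N) (y(N, Q) = -(Q + N)/(3*(N + N)) = -(N + Q)/(3*(2*N)) = -(N + Q)*1/(2*N)/3 = -(N + Q)/(6*N))
-8*y(5, 3) + 9 = -4*(-1*5 - 1*3)/(3*5) + 9 = -4*(-5 - 3)/(3*5) + 9 = -4*(-8)/(3*5) + 9 = -8*(-4/15) + 9 = 32/15 + 9 = 167/15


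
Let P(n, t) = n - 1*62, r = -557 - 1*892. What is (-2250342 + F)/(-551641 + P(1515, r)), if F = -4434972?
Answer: 1114219/91698 ≈ 12.151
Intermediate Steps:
r = -1449 (r = -557 - 892 = -1449)
P(n, t) = -62 + n (P(n, t) = n - 62 = -62 + n)
(-2250342 + F)/(-551641 + P(1515, r)) = (-2250342 - 4434972)/(-551641 + (-62 + 1515)) = -6685314/(-551641 + 1453) = -6685314/(-550188) = -6685314*(-1/550188) = 1114219/91698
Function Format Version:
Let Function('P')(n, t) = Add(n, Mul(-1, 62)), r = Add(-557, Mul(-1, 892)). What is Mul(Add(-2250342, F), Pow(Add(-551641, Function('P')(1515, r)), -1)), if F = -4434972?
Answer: Rational(1114219, 91698) ≈ 12.151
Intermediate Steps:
r = -1449 (r = Add(-557, -892) = -1449)
Function('P')(n, t) = Add(-62, n) (Function('P')(n, t) = Add(n, -62) = Add(-62, n))
Mul(Add(-2250342, F), Pow(Add(-551641, Function('P')(1515, r)), -1)) = Mul(Add(-2250342, -4434972), Pow(Add(-551641, Add(-62, 1515)), -1)) = Mul(-6685314, Pow(Add(-551641, 1453), -1)) = Mul(-6685314, Pow(-550188, -1)) = Mul(-6685314, Rational(-1, 550188)) = Rational(1114219, 91698)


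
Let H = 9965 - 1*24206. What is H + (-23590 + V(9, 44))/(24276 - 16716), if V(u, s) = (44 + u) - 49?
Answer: -17947591/1260 ≈ -14244.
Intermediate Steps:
V(u, s) = -5 + u
H = -14241 (H = 9965 - 24206 = -14241)
H + (-23590 + V(9, 44))/(24276 - 16716) = -14241 + (-23590 + (-5 + 9))/(24276 - 16716) = -14241 + (-23590 + 4)/7560 = -14241 - 23586*1/7560 = -14241 - 3931/1260 = -17947591/1260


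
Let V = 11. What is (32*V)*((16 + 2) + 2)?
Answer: 7040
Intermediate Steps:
(32*V)*((16 + 2) + 2) = (32*11)*((16 + 2) + 2) = 352*(18 + 2) = 352*20 = 7040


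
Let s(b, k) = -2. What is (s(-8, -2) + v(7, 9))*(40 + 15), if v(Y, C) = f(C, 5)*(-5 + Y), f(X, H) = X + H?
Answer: 1430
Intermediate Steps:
f(X, H) = H + X
v(Y, C) = (-5 + Y)*(5 + C) (v(Y, C) = (5 + C)*(-5 + Y) = (-5 + Y)*(5 + C))
(s(-8, -2) + v(7, 9))*(40 + 15) = (-2 + (-5 + 7)*(5 + 9))*(40 + 15) = (-2 + 2*14)*55 = (-2 + 28)*55 = 26*55 = 1430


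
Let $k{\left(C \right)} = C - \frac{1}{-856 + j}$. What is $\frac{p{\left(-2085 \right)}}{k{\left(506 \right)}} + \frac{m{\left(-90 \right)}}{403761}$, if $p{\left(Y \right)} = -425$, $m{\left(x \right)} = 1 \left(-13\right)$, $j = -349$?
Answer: $- \frac{206784028628}{246185598291} \approx -0.83995$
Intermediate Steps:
$m{\left(x \right)} = -13$
$k{\left(C \right)} = \frac{1}{1205} + C$ ($k{\left(C \right)} = C - \frac{1}{-856 - 349} = C - \frac{1}{-1205} = C - - \frac{1}{1205} = C + \frac{1}{1205} = \frac{1}{1205} + C$)
$\frac{p{\left(-2085 \right)}}{k{\left(506 \right)}} + \frac{m{\left(-90 \right)}}{403761} = - \frac{425}{\frac{1}{1205} + 506} - \frac{13}{403761} = - \frac{425}{\frac{609731}{1205}} - \frac{13}{403761} = \left(-425\right) \frac{1205}{609731} - \frac{13}{403761} = - \frac{512125}{609731} - \frac{13}{403761} = - \frac{206784028628}{246185598291}$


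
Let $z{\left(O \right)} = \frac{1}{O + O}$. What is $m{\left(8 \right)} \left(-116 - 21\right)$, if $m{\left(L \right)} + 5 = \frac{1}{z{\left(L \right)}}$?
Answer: $-1507$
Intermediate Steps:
$z{\left(O \right)} = \frac{1}{2 O}$
$m{\left(L \right)} = -5 + 2 L$ ($m{\left(L \right)} = -5 + \frac{1}{\frac{1}{2} \frac{1}{L}} = -5 + 2 L$)
$m{\left(8 \right)} \left(-116 - 21\right) = \left(-5 + 2 \cdot 8\right) \left(-116 - 21\right) = \left(-5 + 16\right) \left(-137\right) = 11 \left(-137\right) = -1507$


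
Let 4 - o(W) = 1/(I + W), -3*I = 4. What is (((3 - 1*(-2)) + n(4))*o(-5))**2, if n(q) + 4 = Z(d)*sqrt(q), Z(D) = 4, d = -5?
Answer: 505521/361 ≈ 1400.3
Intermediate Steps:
I = -4/3 (I = -1/3*4 = -4/3 ≈ -1.3333)
o(W) = 4 - 1/(-4/3 + W)
n(q) = -4 + 4*sqrt(q)
(((3 - 1*(-2)) + n(4))*o(-5))**2 = (((3 - 1*(-2)) + (-4 + 4*sqrt(4)))*((-19 + 12*(-5))/(-4 + 3*(-5))))**2 = (((3 + 2) + (-4 + 4*2))*((-19 - 60)/(-4 - 15)))**2 = ((5 + (-4 + 8))*(-79/(-19)))**2 = ((5 + 4)*(-1/19*(-79)))**2 = (9*(79/19))**2 = (711/19)**2 = 505521/361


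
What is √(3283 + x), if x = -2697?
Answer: √586 ≈ 24.207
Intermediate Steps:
√(3283 + x) = √(3283 - 2697) = √586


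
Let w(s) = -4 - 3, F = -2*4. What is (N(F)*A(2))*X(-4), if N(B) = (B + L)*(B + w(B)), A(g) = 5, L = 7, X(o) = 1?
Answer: 75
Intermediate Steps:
F = -8
w(s) = -7
N(B) = (-7 + B)*(7 + B) (N(B) = (B + 7)*(B - 7) = (7 + B)*(-7 + B) = (-7 + B)*(7 + B))
(N(F)*A(2))*X(-4) = ((-49 + (-8)**2)*5)*1 = ((-49 + 64)*5)*1 = (15*5)*1 = 75*1 = 75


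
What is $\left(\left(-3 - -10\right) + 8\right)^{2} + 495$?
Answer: $720$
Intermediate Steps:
$\left(\left(-3 - -10\right) + 8\right)^{2} + 495 = \left(\left(-3 + 10\right) + 8\right)^{2} + 495 = \left(7 + 8\right)^{2} + 495 = 15^{2} + 495 = 225 + 495 = 720$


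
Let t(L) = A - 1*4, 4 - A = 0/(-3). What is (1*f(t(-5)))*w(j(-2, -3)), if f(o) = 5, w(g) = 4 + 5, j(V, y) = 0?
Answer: 45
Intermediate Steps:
A = 4 (A = 4 - 0/(-3) = 4 - 0*(-1)/3 = 4 - 1*0 = 4 + 0 = 4)
t(L) = 0 (t(L) = 4 - 1*4 = 4 - 4 = 0)
w(g) = 9
(1*f(t(-5)))*w(j(-2, -3)) = (1*5)*9 = 5*9 = 45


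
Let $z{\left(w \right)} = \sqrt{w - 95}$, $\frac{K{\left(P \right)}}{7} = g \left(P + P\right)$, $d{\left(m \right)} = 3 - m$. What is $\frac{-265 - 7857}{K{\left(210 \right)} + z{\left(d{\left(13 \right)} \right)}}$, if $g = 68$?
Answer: $- \frac{15464288}{380647681} + \frac{8122 i \sqrt{105}}{39968006505} \approx -0.040626 + 2.0823 \cdot 10^{-6} i$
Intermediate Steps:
$K{\left(P \right)} = 952 P$ ($K{\left(P \right)} = 7 \cdot 68 \left(P + P\right) = 7 \cdot 68 \cdot 2 P = 7 \cdot 136 P = 952 P$)
$z{\left(w \right)} = \sqrt{-95 + w}$
$\frac{-265 - 7857}{K{\left(210 \right)} + z{\left(d{\left(13 \right)} \right)}} = \frac{-265 - 7857}{952 \cdot 210 + \sqrt{-95 + \left(3 - 13\right)}} = - \frac{8122}{199920 + \sqrt{-95 + \left(3 - 13\right)}} = - \frac{8122}{199920 + \sqrt{-95 - 10}} = - \frac{8122}{199920 + \sqrt{-105}} = - \frac{8122}{199920 + i \sqrt{105}}$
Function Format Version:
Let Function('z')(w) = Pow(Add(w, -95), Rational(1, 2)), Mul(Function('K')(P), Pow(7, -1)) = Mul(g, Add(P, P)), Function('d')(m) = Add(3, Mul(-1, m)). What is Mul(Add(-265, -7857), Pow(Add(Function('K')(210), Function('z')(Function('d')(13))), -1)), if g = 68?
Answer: Add(Rational(-15464288, 380647681), Mul(Rational(8122, 39968006505), I, Pow(105, Rational(1, 2)))) ≈ Add(-0.040626, Mul(2.0823e-6, I))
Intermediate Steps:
Function('K')(P) = Mul(952, P) (Function('K')(P) = Mul(7, Mul(68, Add(P, P))) = Mul(7, Mul(68, Mul(2, P))) = Mul(7, Mul(136, P)) = Mul(952, P))
Function('z')(w) = Pow(Add(-95, w), Rational(1, 2))
Mul(Add(-265, -7857), Pow(Add(Function('K')(210), Function('z')(Function('d')(13))), -1)) = Mul(Add(-265, -7857), Pow(Add(Mul(952, 210), Pow(Add(-95, Add(3, Mul(-1, 13))), Rational(1, 2))), -1)) = Mul(-8122, Pow(Add(199920, Pow(Add(-95, Add(3, -13)), Rational(1, 2))), -1)) = Mul(-8122, Pow(Add(199920, Pow(Add(-95, -10), Rational(1, 2))), -1)) = Mul(-8122, Pow(Add(199920, Pow(-105, Rational(1, 2))), -1)) = Mul(-8122, Pow(Add(199920, Mul(I, Pow(105, Rational(1, 2)))), -1))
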